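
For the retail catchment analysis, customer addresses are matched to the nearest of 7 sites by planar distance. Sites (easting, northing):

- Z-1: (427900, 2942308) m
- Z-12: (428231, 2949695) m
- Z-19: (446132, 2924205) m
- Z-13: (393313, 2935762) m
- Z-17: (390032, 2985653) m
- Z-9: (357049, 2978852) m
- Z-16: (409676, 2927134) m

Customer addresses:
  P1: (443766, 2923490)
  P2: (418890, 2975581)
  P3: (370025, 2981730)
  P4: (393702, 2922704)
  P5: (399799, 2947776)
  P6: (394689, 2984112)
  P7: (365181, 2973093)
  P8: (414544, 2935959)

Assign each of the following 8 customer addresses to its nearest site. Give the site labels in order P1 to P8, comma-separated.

Z-19, Z-12, Z-9, Z-13, Z-13, Z-17, Z-9, Z-16

P1 → Z-19 (d²=6109181.00)
P2 → Z-12 (d²=757339277.00)
P3 → Z-9 (d²=176659460.00)
P4 → Z-13 (d²=170662685.00)
P5 → Z-13 (d²=186404392.00)
P6 → Z-17 (d²=24062330.00)
P7 → Z-9 (d²=99295505.00)
P8 → Z-16 (d²=101578049.00)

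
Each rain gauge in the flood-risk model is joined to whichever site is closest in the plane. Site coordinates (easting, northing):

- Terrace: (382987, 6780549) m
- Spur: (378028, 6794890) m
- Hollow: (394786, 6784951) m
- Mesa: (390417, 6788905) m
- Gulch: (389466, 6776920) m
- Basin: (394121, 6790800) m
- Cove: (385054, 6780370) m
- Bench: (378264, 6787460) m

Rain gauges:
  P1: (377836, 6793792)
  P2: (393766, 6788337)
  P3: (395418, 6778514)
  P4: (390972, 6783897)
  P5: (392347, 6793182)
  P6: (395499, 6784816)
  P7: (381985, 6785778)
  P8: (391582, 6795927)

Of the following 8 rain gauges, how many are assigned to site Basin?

3

P1 → Spur
P2 → Basin
P3 → Gulch
P4 → Hollow
P5 → Basin
P6 → Hollow
P7 → Bench
P8 → Basin
3 of the 8 go to Basin.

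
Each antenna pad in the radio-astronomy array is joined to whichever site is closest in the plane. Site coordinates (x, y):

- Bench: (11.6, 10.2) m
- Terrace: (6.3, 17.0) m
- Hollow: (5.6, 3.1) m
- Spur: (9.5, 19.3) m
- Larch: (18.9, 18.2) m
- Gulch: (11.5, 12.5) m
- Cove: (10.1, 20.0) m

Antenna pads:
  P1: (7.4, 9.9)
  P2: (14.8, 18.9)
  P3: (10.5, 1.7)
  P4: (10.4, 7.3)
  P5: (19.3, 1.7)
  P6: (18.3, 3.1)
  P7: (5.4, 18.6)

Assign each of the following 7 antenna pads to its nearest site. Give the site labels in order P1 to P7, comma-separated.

P1 → Bench (d²=17.73)
P2 → Larch (d²=17.30)
P3 → Hollow (d²=25.97)
P4 → Bench (d²=9.85)
P5 → Bench (d²=131.54)
P6 → Bench (d²=95.30)
P7 → Terrace (d²=3.37)

Bench, Larch, Hollow, Bench, Bench, Bench, Terrace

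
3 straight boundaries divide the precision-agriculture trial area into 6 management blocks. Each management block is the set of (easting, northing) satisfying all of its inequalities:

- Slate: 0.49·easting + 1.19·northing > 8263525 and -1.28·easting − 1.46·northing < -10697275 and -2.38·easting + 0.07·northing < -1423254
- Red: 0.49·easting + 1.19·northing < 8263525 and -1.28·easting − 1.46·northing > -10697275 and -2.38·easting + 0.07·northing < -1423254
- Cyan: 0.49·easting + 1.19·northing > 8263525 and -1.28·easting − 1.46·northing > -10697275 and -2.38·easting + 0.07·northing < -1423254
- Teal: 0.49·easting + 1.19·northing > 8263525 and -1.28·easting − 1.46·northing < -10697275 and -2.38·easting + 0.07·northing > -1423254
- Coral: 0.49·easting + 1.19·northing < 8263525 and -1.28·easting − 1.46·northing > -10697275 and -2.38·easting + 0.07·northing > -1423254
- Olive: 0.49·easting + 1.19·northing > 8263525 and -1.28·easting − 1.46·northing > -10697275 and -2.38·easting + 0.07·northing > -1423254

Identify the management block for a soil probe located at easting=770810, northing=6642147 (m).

0.49·770810 + 1.19·6642147 = 8281851.830, which is > 8263525
-1.28·770810 − 1.46·6642147 = -10684171.420, which is > -10697275
-2.38·770810 + 0.07·6642147 = -1369577.510, which is > -1423254
This sign pattern matches Olive.

Olive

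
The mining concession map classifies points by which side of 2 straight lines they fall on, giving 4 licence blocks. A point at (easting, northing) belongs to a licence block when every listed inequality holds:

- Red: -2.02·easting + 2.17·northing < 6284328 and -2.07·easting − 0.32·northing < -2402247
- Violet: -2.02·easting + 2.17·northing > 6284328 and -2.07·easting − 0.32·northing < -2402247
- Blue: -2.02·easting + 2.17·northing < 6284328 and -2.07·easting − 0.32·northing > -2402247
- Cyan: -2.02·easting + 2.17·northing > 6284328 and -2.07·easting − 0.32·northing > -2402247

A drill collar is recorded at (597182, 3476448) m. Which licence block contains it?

Cyan

-2.02·597182 + 2.17·3476448 = 6337584.520, which is > 6284328
-2.07·597182 − 0.32·3476448 = -2348630.100, which is > -2402247
This sign pattern matches Cyan.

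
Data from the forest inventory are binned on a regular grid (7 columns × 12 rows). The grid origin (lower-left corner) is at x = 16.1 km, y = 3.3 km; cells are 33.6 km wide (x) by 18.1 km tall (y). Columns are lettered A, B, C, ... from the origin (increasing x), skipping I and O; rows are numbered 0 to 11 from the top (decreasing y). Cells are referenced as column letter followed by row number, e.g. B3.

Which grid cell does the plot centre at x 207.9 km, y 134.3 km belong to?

F4

Column index: ⌊(207.9 − 16.1) / 33.6⌋ = ⌊5.708⌋ = 5 → column F
Row offset from origin: ⌊(134.3 − 3.3) / 18.1⌋ = ⌊7.238⌋ = 7 → row 4 (counted from top)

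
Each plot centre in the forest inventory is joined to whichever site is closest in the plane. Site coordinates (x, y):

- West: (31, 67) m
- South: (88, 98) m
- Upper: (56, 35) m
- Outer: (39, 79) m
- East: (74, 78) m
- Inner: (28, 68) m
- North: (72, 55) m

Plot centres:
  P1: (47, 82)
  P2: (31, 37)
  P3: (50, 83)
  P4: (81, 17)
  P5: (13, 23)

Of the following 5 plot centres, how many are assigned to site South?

0

P1 → Outer
P2 → Upper
P3 → Outer
P4 → Upper
P5 → Upper
0 of the 5 go to South.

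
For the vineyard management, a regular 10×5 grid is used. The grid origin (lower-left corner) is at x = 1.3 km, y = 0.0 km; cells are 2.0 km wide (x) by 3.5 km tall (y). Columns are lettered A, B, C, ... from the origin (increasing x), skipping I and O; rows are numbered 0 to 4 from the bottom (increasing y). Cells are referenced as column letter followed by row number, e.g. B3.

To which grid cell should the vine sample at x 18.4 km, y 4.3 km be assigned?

Column index: ⌊(18.4 − 1.3) / 2.0⌋ = ⌊8.550⌋ = 8 → column J
Row offset from origin: ⌊(4.3 − 0.0) / 3.5⌋ = ⌊1.229⌋ = 1 → row 1

J1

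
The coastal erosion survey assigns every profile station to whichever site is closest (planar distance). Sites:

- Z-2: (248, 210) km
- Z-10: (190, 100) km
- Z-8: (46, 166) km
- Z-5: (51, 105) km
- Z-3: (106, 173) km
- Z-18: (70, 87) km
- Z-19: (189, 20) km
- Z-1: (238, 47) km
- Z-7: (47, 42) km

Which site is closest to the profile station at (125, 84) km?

Squared distances to each site:
Z-2: 31005.000; Z-10: 4481.000; Z-8: 12965.000; Z-5: 5917.000; Z-3: 8282.000; Z-18: 3034.000; Z-19: 8192.000; Z-1: 14138.000; Z-7: 7848.000.
Minimum at Z-18.

Z-18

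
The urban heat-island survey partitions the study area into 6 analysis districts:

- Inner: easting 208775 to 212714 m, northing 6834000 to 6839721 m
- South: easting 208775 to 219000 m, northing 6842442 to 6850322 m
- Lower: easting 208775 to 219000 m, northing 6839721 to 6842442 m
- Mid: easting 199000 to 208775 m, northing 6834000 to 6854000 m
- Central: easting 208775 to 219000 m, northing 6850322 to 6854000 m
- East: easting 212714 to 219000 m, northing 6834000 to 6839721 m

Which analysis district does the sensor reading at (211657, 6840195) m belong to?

The point has easting = 211657 and northing = 6840195.
Only Lower satisfies 208775 ≤ easting ≤ 219000 and 6839721 ≤ northing ≤ 6842442.

Lower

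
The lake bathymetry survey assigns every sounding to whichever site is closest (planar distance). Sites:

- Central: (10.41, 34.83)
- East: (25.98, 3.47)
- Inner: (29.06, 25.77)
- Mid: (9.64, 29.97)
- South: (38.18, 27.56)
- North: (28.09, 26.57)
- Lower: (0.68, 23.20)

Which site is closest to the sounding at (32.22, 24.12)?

Inner

Squared distances to each site:
Central: 590.380; East: 465.360; Inner: 12.708; Mid: 544.079; South: 47.355; North: 23.059; Lower: 995.618.
Minimum at Inner.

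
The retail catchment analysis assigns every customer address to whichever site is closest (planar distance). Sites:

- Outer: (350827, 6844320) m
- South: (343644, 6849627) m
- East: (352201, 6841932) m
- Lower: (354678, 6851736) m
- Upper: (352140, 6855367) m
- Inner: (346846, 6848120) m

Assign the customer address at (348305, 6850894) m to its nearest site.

Inner

Squared distances to each site:
Outer: 49577960.000; South: 23330210.000; East: 95496260.000; Lower: 41324093.000; Upper: 34714954.000; Inner: 9823757.000.
Minimum at Inner.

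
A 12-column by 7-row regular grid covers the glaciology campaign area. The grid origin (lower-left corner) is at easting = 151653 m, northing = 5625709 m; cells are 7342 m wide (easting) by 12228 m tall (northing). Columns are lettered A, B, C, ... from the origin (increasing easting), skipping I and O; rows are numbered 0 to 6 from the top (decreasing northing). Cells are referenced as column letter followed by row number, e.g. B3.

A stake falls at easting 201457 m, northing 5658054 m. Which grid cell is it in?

G4

Column index: ⌊(201457 − 151653) / 7342⌋ = ⌊6.783⌋ = 6 → column G
Row offset from origin: ⌊(5658054 − 5625709) / 12228⌋ = ⌊2.645⌋ = 2 → row 4 (counted from top)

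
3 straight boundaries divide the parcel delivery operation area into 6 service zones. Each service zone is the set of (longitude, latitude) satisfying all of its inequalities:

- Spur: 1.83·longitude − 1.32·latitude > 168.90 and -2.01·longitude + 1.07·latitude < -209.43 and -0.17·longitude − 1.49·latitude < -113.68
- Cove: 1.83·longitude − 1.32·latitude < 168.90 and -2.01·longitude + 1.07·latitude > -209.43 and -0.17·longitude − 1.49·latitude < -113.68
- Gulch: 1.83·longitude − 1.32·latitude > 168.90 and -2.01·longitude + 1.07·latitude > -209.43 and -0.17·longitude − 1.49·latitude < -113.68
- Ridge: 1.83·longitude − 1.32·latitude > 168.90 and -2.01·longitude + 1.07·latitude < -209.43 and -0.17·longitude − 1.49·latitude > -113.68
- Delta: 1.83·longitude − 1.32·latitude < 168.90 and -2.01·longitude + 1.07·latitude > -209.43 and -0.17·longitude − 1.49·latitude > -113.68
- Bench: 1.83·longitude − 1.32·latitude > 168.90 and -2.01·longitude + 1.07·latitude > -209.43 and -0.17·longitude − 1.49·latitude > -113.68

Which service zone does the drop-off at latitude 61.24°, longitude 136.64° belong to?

1.83·136.64 − 1.32·61.24 = 169.214, which is > 168.90
-2.01·136.64 + 1.07·61.24 = -209.120, which is > -209.43
-0.17·136.64 − 1.49·61.24 = -114.476, which is < -113.68
This sign pattern matches Gulch.

Gulch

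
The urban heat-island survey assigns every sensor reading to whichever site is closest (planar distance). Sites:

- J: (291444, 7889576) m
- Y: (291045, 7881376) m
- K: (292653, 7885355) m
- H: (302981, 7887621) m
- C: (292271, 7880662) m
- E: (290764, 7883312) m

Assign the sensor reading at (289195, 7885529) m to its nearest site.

E

Squared distances to each site:
J: 21436210.000; Y: 20669909.000; K: 11988040.000; H: 194430260.000; C: 33149465.000; E: 7376850.000.
Minimum at E.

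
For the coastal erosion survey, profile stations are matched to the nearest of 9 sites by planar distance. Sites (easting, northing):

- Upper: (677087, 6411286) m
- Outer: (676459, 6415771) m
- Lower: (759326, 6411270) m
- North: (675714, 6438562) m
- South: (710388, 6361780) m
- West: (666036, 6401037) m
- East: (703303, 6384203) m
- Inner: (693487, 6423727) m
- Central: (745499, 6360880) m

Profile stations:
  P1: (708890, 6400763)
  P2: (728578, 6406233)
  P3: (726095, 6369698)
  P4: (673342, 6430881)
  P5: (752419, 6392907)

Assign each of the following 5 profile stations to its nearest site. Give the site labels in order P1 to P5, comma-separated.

East, Lower, South, North, Lower

P1 → East (d²=305448169.00)
P2 → Lower (d²=970810873.00)
P3 → South (d²=309404573.00)
P4 → North (d²=64624145.00)
P5 → Lower (d²=384906418.00)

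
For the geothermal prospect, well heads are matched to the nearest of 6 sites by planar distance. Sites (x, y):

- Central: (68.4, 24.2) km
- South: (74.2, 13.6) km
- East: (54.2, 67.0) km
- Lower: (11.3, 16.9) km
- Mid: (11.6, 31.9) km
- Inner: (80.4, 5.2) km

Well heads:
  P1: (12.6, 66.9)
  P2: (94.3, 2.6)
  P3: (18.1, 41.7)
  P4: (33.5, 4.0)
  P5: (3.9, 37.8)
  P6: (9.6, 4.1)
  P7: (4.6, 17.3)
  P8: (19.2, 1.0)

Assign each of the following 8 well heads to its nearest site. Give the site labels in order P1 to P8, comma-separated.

P1 → Mid (d²=1226.00)
P2 → Inner (d²=199.97)
P3 → Mid (d²=138.29)
P4 → Lower (d²=659.25)
P5 → Mid (d²=94.10)
P6 → Lower (d²=166.73)
P7 → Lower (d²=45.05)
P8 → Lower (d²=315.22)

Mid, Inner, Mid, Lower, Mid, Lower, Lower, Lower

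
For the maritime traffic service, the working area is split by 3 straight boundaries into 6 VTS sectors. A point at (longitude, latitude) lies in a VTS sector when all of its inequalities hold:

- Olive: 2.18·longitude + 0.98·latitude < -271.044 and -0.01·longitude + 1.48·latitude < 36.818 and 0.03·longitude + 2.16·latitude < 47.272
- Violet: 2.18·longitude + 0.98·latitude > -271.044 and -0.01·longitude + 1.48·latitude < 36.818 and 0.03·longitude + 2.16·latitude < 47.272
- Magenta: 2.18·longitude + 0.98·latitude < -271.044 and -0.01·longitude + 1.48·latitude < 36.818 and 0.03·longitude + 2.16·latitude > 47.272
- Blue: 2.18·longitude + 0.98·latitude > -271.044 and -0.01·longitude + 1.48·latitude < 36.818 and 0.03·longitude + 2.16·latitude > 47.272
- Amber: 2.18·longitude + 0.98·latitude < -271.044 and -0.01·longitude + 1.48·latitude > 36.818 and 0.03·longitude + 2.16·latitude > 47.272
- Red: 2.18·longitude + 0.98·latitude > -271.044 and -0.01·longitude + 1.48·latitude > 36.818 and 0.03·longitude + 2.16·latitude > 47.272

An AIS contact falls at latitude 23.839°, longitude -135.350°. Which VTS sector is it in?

Magenta

2.18·-135.350 + 0.98·23.839 = -271.701, which is < -271.044
-0.01·-135.350 + 1.48·23.839 = 36.635, which is < 36.818
0.03·-135.350 + 2.16·23.839 = 47.432, which is > 47.272
This sign pattern matches Magenta.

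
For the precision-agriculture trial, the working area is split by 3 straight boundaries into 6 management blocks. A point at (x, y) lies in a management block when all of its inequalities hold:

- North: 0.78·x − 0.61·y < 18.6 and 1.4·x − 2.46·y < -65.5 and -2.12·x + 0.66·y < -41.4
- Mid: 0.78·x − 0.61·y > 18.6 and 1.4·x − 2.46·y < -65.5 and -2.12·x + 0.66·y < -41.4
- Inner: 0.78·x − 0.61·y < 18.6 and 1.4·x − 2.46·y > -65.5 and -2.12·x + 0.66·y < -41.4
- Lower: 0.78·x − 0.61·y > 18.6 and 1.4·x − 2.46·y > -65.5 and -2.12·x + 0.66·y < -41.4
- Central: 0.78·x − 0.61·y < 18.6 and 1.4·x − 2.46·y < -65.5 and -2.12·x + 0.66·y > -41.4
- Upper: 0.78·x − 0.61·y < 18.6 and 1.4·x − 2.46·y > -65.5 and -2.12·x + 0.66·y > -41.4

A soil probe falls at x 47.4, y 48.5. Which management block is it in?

Inner

0.78·47.4 − 0.61·48.5 = 7.387, which is < 18.6
1.4·47.4 − 2.46·48.5 = -52.950, which is > -65.5
-2.12·47.4 + 0.66·48.5 = -68.478, which is < -41.4
This sign pattern matches Inner.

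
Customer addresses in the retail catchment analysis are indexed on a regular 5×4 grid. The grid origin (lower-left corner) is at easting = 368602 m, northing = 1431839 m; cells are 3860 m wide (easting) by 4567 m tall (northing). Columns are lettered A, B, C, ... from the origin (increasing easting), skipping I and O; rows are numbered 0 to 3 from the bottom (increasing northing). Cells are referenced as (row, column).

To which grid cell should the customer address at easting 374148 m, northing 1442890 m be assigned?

Column index: ⌊(374148 − 368602) / 3860⌋ = ⌊1.437⌋ = 1 → column B
Row offset from origin: ⌊(1442890 − 1431839) / 4567⌋ = ⌊2.420⌋ = 2 → row 2

(2, B)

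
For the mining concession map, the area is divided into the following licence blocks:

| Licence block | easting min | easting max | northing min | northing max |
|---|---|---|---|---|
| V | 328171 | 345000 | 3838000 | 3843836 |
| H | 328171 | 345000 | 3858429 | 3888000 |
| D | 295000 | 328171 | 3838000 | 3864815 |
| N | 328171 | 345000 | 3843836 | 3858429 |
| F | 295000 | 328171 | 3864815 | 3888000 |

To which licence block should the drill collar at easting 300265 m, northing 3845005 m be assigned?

The point has easting = 300265 and northing = 3845005.
Only D satisfies 295000 ≤ easting ≤ 328171 and 3838000 ≤ northing ≤ 3864815.

D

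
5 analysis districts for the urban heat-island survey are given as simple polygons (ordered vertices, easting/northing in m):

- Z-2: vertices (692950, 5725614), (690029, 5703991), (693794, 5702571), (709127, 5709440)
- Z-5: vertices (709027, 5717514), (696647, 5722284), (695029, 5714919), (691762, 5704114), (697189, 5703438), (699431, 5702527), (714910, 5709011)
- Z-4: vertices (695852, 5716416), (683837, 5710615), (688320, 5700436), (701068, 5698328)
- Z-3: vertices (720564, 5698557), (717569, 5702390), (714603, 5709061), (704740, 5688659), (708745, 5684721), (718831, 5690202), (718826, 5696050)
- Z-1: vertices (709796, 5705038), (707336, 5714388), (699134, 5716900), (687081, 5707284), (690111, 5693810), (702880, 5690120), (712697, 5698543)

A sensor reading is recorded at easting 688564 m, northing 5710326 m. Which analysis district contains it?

Cast a ray rightward from (688564, 5710326). For each polygon, the edges (by vertex number in listed order) whose endpoints lie on opposite sides of northing = 5710326, where each meets that height, and whether that is right or left of the point:
Z-2: 1–2 at easting≈690884.8 (right), 4–1 at easting≈708240.8 (right) → 2 crossings.
Z-5: 3–4 at easting≈693640.3 (right), 7–1 at easting≈714000.2 (right) → 2 crossings.
Z-4: 2–3 at easting≈683964.3 (left), 4–1 at easting≈697608.2 (right) → 1 crossing.
Z-3: no edge straddles that height → 0 crossings.
Z-1: 1–2 at easting≈708404.7 (right), 3–4 at easting≈690893.9 (right) → 2 crossings.
Only Z-4 has an odd count, so the point is inside Z-4.

Z-4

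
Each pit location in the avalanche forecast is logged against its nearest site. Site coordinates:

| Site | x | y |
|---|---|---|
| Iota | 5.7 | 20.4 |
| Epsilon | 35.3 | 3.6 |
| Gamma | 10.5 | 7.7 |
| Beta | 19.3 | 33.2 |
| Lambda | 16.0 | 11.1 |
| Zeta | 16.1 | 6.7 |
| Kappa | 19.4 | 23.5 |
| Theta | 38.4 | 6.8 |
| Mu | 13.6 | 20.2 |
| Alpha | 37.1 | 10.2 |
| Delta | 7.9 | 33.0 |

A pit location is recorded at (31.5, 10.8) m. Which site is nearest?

Squared distances to each site:
Iota: 757.800; Epsilon: 66.280; Gamma: 450.610; Beta: 650.600; Lambda: 240.340; Zeta: 253.970; Kappa: 307.700; Theta: 63.610; Mu: 408.770; Alpha: 31.720; Delta: 1049.800.
Minimum at Alpha.

Alpha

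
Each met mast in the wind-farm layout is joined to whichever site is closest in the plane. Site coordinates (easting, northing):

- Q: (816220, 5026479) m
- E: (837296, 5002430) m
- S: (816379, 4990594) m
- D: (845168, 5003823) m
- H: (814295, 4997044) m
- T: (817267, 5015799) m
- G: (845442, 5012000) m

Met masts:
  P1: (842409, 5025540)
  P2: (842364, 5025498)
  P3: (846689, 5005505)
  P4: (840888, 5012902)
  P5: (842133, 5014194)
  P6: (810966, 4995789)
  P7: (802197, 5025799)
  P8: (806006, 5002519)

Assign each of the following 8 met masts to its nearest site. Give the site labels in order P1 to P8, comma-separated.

G, G, D, G, G, H, Q, H

P1 → G (d²=192530689.00)
P2 → G (d²=191670088.00)
P3 → D (d²=5142565.00)
P4 → G (d²=21552520.00)
P5 → G (d²=15763117.00)
P6 → H (d²=12657266.00)
P7 → Q (d²=197106929.00)
P8 → H (d²=98683146.00)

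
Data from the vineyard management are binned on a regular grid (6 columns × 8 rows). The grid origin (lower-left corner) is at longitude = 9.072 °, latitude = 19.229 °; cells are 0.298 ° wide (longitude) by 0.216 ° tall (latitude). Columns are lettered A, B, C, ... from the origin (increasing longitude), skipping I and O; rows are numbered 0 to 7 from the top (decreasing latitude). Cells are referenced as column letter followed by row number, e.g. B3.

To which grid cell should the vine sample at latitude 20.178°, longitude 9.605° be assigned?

B3

Column index: ⌊(9.605 − 9.072) / 0.298⌋ = ⌊1.789⌋ = 1 → column B
Row offset from origin: ⌊(20.178 − 19.229) / 0.216⌋ = ⌊4.394⌋ = 4 → row 3 (counted from top)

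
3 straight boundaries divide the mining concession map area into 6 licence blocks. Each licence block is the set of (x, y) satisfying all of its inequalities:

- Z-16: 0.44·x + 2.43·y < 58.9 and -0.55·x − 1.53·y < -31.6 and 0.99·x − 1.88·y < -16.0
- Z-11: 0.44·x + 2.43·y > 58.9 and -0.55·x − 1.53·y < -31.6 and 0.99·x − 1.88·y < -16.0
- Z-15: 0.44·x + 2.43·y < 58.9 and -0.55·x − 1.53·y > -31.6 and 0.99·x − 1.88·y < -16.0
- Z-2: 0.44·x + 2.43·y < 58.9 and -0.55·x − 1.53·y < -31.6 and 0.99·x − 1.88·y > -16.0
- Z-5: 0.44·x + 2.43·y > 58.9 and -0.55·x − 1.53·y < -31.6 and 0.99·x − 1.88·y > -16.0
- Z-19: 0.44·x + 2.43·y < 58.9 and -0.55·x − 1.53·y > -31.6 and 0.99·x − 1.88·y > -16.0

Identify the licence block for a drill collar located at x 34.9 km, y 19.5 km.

0.44·34.9 + 2.43·19.5 = 62.741, which is > 58.9
-0.55·34.9 − 1.53·19.5 = -49.030, which is < -31.6
0.99·34.9 − 1.88·19.5 = -2.109, which is > -16.0
This sign pattern matches Z-5.

Z-5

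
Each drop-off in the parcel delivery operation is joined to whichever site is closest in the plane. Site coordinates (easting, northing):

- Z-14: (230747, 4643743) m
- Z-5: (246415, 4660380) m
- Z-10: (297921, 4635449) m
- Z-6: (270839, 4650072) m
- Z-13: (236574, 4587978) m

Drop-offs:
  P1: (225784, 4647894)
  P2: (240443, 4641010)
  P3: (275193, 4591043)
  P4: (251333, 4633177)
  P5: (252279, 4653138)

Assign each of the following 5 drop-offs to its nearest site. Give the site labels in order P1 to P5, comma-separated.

P1 → Z-14 (d²=41862170.00)
P2 → Z-14 (d²=101481705.00)
P3 → Z-13 (d²=1500821386.00)
P4 → Z-14 (d²=535423752.00)
P5 → Z-5 (d²=86833060.00)

Z-14, Z-14, Z-13, Z-14, Z-5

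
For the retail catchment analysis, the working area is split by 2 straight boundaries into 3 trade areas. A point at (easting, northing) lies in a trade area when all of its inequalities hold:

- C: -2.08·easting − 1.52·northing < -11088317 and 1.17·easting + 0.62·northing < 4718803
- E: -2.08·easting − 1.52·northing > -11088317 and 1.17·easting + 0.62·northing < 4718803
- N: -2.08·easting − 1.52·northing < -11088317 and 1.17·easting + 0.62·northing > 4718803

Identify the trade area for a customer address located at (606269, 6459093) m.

-2.08·606269 − 1.52·6459093 = -11078860.880, which is > -11088317
1.17·606269 + 0.62·6459093 = 4713972.390, which is < 4718803
This sign pattern matches E.

E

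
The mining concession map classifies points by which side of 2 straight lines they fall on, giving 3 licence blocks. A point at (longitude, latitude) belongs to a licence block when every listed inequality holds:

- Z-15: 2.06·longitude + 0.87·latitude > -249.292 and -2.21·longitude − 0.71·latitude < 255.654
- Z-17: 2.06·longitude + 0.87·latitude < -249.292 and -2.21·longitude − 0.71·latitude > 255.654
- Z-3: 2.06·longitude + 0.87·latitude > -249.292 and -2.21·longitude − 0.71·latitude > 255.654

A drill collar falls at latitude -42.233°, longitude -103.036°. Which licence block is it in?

2.06·-103.036 + 0.87·-42.233 = -248.997, which is > -249.292
-2.21·-103.036 − 0.71·-42.233 = 257.695, which is > 255.654
This sign pattern matches Z-3.

Z-3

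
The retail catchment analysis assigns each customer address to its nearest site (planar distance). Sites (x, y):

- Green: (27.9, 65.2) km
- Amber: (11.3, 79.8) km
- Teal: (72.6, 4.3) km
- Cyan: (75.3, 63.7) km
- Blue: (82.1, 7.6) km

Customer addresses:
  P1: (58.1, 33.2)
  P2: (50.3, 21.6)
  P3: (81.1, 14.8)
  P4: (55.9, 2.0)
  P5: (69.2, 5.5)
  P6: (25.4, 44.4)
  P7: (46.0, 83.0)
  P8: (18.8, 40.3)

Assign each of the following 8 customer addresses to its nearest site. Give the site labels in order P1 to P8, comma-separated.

Teal, Teal, Blue, Teal, Teal, Green, Green, Green

P1 → Teal (d²=1045.46)
P2 → Teal (d²=796.58)
P3 → Blue (d²=52.84)
P4 → Teal (d²=284.18)
P5 → Teal (d²=13.00)
P6 → Green (d²=438.89)
P7 → Green (d²=644.45)
P8 → Green (d²=702.82)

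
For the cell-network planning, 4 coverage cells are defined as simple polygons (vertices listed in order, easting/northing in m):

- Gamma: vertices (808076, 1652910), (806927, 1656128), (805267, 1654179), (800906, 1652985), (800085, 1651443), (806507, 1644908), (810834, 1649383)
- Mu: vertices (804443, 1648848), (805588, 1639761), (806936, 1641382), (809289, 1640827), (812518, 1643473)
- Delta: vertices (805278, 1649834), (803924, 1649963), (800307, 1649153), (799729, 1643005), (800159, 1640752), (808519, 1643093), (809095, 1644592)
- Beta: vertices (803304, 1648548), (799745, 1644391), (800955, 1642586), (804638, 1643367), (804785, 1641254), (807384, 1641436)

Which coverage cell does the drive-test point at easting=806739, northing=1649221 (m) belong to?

Cast a ray rightward from (806739, 1649221). For each polygon, the edges (by vertex number in listed order) whose endpoints lie on opposite sides of northing = 1649221, where each meets that height, and whether that is right or left of the point:
Gamma: 5–6 at easting≈802268.6 (left), 6–7 at easting≈810677.4 (right) → 1 crossing.
Mu: no edge straddles that height → 0 crossings.
Delta: 2–3 at easting≈800610.6 (left), 7–1 at easting≈805724.4 (left) → 0 crossings.
Beta: no edge straddles that height → 0 crossings.
Only Gamma has an odd count, so the point is inside Gamma.

Gamma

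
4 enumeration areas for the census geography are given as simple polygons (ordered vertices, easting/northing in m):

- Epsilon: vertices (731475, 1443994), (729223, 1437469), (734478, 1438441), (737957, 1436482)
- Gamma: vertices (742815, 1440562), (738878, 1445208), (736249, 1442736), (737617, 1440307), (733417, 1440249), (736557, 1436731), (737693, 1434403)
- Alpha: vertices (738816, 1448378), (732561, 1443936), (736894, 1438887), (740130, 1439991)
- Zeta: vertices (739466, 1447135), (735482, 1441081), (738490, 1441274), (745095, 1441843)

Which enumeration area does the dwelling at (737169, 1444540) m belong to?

Cast a ray rightward from (737169, 1444540). For each polygon, the edges (by vertex number in listed order) whose endpoints lie on opposite sides of northing = 1444540, where each meets that height, and whether that is right or left of the point:
Epsilon: no edge straddles that height → 0 crossings.
Gamma: 1–2 at easting≈739444.1 (right), 2–3 at easting≈738167.6 (right) → 2 crossings.
Alpha: 1–2 at easting≈733411.5 (left), 4–1 at easting≈739417.3 (right) → 1 crossing.
Zeta: 1–2 at easting≈737758.3 (right), 4–1 at easting≈742226.3 (right) → 2 crossings.
Only Alpha has an odd count, so the point is inside Alpha.

Alpha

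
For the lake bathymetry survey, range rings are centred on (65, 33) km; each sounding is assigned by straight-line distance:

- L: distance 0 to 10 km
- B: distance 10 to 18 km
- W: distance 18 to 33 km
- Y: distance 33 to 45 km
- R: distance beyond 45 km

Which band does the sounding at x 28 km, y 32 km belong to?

Distance = √((28−65)² + (32−33)²) = √(1369.000 + 1.000) = 37.014 km.
33 ≤ 37.014 < 45 → Y.

Y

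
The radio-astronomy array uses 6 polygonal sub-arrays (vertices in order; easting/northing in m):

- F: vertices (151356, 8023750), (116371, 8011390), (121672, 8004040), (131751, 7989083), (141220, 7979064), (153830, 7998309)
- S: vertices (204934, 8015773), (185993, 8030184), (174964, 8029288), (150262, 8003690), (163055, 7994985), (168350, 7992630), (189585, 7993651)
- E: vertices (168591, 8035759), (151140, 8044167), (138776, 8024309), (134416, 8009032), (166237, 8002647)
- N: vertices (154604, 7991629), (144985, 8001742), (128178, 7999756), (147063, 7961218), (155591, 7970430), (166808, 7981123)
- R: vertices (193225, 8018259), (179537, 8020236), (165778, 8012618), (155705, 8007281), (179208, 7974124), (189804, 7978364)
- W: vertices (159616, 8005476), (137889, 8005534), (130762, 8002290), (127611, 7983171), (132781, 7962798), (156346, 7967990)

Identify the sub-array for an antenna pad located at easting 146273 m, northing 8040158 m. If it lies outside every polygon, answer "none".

none

Cast a ray rightward from (146273, 8040158). For each polygon, the edges (by vertex number in listed order) whose endpoints lie on opposite sides of northing = 8040158, where each meets that height, and whether that is right or left of the point:
F: no edge straddles that height → 0 crossings.
S: no edge straddles that height → 0 crossings.
E: 1–2 at easting≈159460.8 (right), 2–3 at easting≈148643.9 (right) → 2 crossings.
N: no edge straddles that height → 0 crossings.
R: no edge straddles that height → 0 crossings.
W: no edge straddles that height → 0 crossings.
All counts are even, so the point lies outside every listed polygon.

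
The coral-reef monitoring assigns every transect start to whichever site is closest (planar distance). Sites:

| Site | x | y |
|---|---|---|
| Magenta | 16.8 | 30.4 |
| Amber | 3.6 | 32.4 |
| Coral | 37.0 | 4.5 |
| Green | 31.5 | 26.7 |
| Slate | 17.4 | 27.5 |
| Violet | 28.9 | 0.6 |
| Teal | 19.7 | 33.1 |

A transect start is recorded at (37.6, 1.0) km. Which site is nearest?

Coral

Squared distances to each site:
Magenta: 1297.000; Amber: 2141.960; Coral: 12.610; Green: 697.700; Slate: 1110.290; Violet: 75.850; Teal: 1350.820.
Minimum at Coral.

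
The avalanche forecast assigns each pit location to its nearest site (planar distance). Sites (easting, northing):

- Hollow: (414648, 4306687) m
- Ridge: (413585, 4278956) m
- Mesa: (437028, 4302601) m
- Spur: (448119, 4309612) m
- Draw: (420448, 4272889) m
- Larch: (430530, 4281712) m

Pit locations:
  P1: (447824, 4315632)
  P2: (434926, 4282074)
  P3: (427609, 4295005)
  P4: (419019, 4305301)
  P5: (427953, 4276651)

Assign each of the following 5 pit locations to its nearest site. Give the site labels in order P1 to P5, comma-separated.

Spur, Larch, Mesa, Hollow, Larch

P1 → Spur (d²=36327425.00)
P2 → Larch (d²=19455860.00)
P3 → Mesa (d²=146416777.00)
P4 → Hollow (d²=21026637.00)
P5 → Larch (d²=32254650.00)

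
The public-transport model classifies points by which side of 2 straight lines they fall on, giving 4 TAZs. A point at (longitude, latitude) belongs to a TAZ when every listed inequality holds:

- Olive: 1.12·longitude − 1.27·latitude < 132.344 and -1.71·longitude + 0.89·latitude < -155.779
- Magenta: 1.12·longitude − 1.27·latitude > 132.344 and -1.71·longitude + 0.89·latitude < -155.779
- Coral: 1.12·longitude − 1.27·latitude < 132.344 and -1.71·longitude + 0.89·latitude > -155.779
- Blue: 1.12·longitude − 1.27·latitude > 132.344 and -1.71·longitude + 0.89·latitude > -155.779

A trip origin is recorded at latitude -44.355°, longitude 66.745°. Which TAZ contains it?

1.12·66.745 − 1.27·-44.355 = 131.085, which is < 132.344
-1.71·66.745 + 0.89·-44.355 = -153.610, which is > -155.779
This sign pattern matches Coral.

Coral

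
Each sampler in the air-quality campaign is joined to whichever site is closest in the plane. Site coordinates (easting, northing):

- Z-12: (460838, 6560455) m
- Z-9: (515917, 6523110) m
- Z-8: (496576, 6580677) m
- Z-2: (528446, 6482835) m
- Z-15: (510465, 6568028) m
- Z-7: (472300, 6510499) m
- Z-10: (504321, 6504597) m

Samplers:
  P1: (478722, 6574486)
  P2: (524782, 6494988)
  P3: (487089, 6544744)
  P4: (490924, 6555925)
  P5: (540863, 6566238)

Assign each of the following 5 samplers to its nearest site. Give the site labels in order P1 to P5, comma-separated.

Z-8, Z-2, Z-12, Z-15, Z-15

P1 → Z-8 (d²=357093797.00)
P2 → Z-2 (d²=161120305.00)
P3 → Z-12 (d²=935950522.00)
P4 → Z-15 (d²=528333290.00)
P5 → Z-15 (d²=927242504.00)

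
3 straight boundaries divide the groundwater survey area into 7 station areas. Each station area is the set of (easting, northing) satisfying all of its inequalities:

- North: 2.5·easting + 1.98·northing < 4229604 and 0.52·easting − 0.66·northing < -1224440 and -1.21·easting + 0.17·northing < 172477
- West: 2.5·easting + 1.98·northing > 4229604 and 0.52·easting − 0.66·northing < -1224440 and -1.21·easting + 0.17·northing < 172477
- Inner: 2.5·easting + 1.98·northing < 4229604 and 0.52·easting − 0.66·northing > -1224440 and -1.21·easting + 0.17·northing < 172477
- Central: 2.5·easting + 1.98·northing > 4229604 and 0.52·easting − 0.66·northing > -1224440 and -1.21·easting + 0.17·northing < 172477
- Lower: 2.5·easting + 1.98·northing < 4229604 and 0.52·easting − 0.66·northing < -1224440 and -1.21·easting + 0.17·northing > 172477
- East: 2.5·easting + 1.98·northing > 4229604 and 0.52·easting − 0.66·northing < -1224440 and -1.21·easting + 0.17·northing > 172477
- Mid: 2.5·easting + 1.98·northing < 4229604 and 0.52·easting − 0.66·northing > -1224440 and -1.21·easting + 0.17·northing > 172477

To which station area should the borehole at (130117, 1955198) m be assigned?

Mid

2.5·130117 + 1.98·1955198 = 4196584.540, which is < 4229604
0.52·130117 − 0.66·1955198 = -1222769.840, which is > -1224440
-1.21·130117 + 0.17·1955198 = 174942.090, which is > 172477
This sign pattern matches Mid.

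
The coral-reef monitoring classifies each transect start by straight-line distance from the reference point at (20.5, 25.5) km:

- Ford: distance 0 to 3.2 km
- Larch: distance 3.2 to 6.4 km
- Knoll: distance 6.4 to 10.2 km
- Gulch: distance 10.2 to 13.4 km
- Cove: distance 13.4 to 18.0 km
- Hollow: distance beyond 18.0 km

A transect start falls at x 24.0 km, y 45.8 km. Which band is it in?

Distance = √((24.0−20.5)² + (45.8−25.5)²) = √(12.250 + 412.090) = 20.600 km.
18.0 ≤ 20.600 < ∞ → Hollow.

Hollow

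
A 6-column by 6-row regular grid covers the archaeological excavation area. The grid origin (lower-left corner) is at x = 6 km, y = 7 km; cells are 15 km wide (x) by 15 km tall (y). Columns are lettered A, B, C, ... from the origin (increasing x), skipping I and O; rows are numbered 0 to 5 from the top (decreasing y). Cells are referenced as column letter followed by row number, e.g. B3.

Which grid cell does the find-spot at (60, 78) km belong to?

D1

Column index: ⌊(60 − 6) / 15⌋ = ⌊3.600⌋ = 3 → column D
Row offset from origin: ⌊(78 − 7) / 15⌋ = ⌊4.733⌋ = 4 → row 1 (counted from top)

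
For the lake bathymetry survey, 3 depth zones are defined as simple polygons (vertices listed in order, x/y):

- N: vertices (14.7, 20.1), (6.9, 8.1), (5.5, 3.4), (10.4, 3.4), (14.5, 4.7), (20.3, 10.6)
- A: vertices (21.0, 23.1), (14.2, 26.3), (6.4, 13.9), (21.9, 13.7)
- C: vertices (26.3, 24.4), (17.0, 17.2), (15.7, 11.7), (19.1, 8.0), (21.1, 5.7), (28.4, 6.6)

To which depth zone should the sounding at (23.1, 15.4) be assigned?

Cast a ray rightward from (23.1, 15.4). For each polygon, the edges (by vertex number in listed order) whose endpoints lie on opposite sides of y = 15.4, where each meets that height, and whether that is right or left of the point:
N: 1–2 at x≈11.64 (left), 6–1 at x≈17.47 (left) → 0 crossings.
A: 2–3 at x≈7.34 (left), 4–1 at x≈21.74 (left) → 0 crossings.
C: 2–3 at x≈16.57 (left), 6–1 at x≈27.36 (right) → 1 crossing.
Only C has an odd count, so the point is inside C.

C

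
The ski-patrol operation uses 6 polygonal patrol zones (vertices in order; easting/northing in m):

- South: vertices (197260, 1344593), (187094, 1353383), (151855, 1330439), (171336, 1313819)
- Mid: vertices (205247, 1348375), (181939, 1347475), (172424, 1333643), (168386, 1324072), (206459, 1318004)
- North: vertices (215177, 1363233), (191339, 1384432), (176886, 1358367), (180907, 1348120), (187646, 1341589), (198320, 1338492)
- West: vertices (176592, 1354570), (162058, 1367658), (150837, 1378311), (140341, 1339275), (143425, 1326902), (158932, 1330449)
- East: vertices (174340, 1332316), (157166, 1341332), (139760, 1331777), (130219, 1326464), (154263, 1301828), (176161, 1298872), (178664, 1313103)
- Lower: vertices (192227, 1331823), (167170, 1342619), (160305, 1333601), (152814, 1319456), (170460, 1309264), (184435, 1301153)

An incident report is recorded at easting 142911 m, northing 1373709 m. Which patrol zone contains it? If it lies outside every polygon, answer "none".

none

Cast a ray rightward from (142911, 1373709). For each polygon, the edges (by vertex number in listed order) whose endpoints lie on opposite sides of northing = 1373709, where each meets that height, and whether that is right or left of the point:
South: no edge straddles that height → 0 crossings.
Mid: no edge straddles that height → 0 crossings.
North: 1–2 at easting≈203396.9 (right), 2–3 at easting≈185393.1 (right) → 2 crossings.
West: 2–3 at easting≈155684.4 (right), 3–4 at easting≈149599.6 (right) → 2 crossings.
East: no edge straddles that height → 0 crossings.
Lower: no edge straddles that height → 0 crossings.
All counts are even, so the point lies outside every listed polygon.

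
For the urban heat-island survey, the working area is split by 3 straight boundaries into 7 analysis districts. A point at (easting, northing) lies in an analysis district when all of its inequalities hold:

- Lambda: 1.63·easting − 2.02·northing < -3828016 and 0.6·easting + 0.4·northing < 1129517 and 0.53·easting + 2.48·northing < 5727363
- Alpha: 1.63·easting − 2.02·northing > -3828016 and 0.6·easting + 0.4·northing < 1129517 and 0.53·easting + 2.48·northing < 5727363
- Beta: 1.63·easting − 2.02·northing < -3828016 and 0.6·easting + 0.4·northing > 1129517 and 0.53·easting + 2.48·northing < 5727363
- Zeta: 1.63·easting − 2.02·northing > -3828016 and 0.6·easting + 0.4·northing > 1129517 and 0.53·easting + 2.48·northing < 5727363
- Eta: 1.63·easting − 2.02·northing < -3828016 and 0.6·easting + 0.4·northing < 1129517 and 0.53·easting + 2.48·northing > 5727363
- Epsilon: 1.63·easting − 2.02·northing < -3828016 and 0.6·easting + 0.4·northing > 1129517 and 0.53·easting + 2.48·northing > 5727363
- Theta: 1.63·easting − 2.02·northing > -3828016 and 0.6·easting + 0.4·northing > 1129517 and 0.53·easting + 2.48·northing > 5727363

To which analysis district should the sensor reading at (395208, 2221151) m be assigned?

1.63·395208 − 2.02·2221151 = -3842535.980, which is < -3828016
0.6·395208 + 0.4·2221151 = 1125585.200, which is < 1129517
0.53·395208 + 2.48·2221151 = 5717914.720, which is < 5727363
This sign pattern matches Lambda.

Lambda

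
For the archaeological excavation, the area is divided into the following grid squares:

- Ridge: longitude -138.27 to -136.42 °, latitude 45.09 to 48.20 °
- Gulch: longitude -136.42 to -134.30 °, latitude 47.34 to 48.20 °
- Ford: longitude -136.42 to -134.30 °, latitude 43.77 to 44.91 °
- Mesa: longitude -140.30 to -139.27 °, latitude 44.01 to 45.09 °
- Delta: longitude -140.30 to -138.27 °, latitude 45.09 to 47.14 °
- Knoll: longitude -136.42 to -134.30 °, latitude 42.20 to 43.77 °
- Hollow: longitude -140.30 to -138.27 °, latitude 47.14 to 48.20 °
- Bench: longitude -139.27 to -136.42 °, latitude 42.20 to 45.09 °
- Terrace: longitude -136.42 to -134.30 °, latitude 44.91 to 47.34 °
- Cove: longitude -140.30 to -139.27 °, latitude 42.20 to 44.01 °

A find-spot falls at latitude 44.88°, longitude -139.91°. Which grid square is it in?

The point has longitude = -139.91 and latitude = 44.88.
Only Mesa satisfies -140.30 ≤ longitude ≤ -139.27 and 44.01 ≤ latitude ≤ 45.09.

Mesa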